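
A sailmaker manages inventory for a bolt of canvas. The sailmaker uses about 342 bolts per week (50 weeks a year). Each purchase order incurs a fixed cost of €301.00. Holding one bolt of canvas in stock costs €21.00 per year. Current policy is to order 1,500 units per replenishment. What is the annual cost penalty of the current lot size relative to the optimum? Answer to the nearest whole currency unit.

Annual demand D = 342 × 50 = 17,100.
EOQ = √(2DS/H) = √(2 × 17,100 × 301 / 21) ≈ 700.14.
Cost at Q* = (D/Q*)S + (Q*/2)H = √(2DSH) ≈ €14,703.00.
Cost at Q = 1,500: (17,100/1,500)×301 + (1,500/2)×21 = €3,431.40 + €15,750.00 = €19,181.40.
Excess = €19,181.40 − €14,703.00 = €4,478.40.

Extra cost ≈ €4,478 per year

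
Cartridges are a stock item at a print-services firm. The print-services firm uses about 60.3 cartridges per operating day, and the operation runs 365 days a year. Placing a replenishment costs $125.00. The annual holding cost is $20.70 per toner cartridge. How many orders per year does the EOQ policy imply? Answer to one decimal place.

Annual demand D = 60.3 × 365 = 22,009.5.
Q* = √(2DS/H) = √(2 × 22,009.5 × 125 / 20.7) ≈ 515.57.
Orders per year = D / Q* = 22,009.5 / 515.57 ≈ 42.689.

N ≈ 42.7 orders per year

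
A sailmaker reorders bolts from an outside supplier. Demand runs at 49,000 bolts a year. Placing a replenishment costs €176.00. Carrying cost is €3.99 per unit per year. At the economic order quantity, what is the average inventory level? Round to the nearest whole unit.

Average inventory ≈ 1,040 bolts

EOQ = √(2DS/H) = √(2 × 49,000 × 176 / 3.99) ≈ 2079.14.
Average inventory = Q*/2 ≈ 2079.14 / 2 = 1039.568.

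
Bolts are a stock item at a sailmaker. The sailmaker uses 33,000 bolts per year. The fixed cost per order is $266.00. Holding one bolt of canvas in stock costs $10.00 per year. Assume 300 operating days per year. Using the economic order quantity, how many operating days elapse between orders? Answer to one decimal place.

T ≈ 12.0 days

The optimal lot size = √(2DS/H) = √(2 × 33,000 × 266 / 10) ≈ 1324.99.
Cycle time = Q*/D × 300 = 1324.99 / 33,000 × 300 ≈ 12.045 days.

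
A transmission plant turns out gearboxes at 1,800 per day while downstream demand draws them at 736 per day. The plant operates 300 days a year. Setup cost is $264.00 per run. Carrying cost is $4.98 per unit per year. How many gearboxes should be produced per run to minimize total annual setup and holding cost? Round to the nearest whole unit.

Annual demand D = 736 × 300 = 220,800.
Production build-up factor (1 − d/p) = 1 − 736/1,800 = 0.5911.
Q* = √(2DS / (H(1 − d/p))) = √(2 × 220,800 × 264 / (4.98 × 0.5911)).
= √(116,582,400 / 2.9437) ≈ 6293.138.

Q* ≈ 6,293 gearboxes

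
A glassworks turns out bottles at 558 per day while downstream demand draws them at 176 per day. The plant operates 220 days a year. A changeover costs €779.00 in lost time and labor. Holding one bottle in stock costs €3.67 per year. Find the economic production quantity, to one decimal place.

Annual demand D = 176 × 220 = 38,720.
Production build-up factor (1 − d/p) = 1 − 176/558 = 0.6846.
Q* = √(2DS / (H(1 − d/p))) = √(2 × 38,720 × 779 / (3.67 × 0.6846)).
= √(60,325,760 / 2.5124) ≈ 4900.087.

Q* ≈ 4,900.1 bottles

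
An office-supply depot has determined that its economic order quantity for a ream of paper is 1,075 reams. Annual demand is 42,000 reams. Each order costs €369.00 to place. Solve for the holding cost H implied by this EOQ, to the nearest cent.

The basic EOQ model gives Q* = √(2DS/H); rearrange for the unknown.
From Q* = √(2DS/H): H = 2DS / Q*² = 2 × 42,000 × 369 / 1,075² = 26.8218.

H ≈ €26.82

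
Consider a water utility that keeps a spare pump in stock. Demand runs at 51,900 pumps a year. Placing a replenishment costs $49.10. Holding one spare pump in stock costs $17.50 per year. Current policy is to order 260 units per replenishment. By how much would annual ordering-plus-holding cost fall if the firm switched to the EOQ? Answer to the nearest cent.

Extra cost ≈ $2,632.06 per year

EOQ = √(2DS/H) = √(2 × 51,900 × 49.1 / 17.5) ≈ 539.66.
Cost at Q* = (D/Q*)S + (Q*/2)H = √(2DSH) ≈ $9,444.05.
Cost at Q = 260: (51,900/260)×49.1 + (260/2)×17.5 = $9,801.12 + $2,275.00 = $12,076.12.
Excess = $12,076.12 − $9,444.05 = $2,632.06.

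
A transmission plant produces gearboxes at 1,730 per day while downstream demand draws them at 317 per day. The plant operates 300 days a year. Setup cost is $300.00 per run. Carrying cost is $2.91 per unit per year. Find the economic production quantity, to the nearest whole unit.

Q* ≈ 4,900 gearboxes

Annual demand D = 317 × 300 = 95,100.
Production build-up factor (1 − d/p) = 1 − 317/1,730 = 0.8168.
Q* = √(2DS / (H(1 − d/p))) = √(2 × 95,100 × 300 / (2.91 × 0.8168)).
= √(57,060,000 / 2.3768) ≈ 4899.721.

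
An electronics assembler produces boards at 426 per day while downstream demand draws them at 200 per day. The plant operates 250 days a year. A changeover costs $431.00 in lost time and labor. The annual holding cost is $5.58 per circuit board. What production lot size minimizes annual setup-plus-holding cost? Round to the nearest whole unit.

Q* ≈ 3,816 boards

Annual demand D = 200 × 250 = 50,000.
Production build-up factor (1 − d/p) = 1 − 200/426 = 0.5305.
Q* = √(2DS / (H(1 − d/p))) = √(2 × 50,000 × 431 / (5.58 × 0.5305)).
= √(43,100,000 / 2.9603) ≈ 3815.681.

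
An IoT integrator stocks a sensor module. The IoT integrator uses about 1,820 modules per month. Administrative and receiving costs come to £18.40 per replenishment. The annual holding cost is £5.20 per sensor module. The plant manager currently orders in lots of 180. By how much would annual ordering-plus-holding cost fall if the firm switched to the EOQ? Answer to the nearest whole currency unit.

Annual demand D = 1,820 × 12 = 21,840.
EOQ = √(2DS/H) = √(2 × 21,840 × 18.4 / 5.2) ≈ 393.14.
Cost at Q* = (D/Q*)S + (Q*/2)H = √(2DSH) ≈ £2,044.33.
Cost at Q = 180: (21,840/180)×18.4 + (180/2)×5.2 = £2,232.53 + £468.00 = £2,700.53.
Excess = £2,700.53 − £2,044.33 = £656.20.

Extra cost ≈ £656 per year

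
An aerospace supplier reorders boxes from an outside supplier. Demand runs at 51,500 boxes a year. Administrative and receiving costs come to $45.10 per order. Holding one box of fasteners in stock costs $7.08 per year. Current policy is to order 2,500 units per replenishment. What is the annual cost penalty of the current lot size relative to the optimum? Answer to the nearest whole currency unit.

EOQ = √(2DS/H) = √(2 × 51,500 × 45.1 / 7.08) ≈ 810.01.
Cost at Q* = (D/Q*)S + (Q*/2)H = √(2DSH) ≈ $5,734.87.
Cost at Q = 2,500: (51,500/2,500)×45.1 + (2,500/2)×7.08 = $929.06 + $8,850.00 = $9,779.06.
Excess = $9,779.06 − $5,734.87 = $4,044.19.

Extra cost ≈ $4,044 per year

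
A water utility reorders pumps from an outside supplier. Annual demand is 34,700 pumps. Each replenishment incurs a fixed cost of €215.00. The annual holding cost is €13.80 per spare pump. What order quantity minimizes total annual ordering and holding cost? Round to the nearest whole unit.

EOQ = √(2DS / H) = √(2 × 34,700 × 215 / 13.8).
= √(14,921,000 / 13.8) = √1,081,231.8841 ≈ 1039.823.

Q* ≈ 1,040 pumps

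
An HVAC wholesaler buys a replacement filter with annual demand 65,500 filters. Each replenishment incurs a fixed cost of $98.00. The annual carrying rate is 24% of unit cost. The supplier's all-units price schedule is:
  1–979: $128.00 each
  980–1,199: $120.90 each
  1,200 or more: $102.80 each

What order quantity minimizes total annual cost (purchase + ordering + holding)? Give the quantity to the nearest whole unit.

Holding cost per unit per year at price C is H = 0.24·C.
Evaluate total cost at each tier's feasible EOQ or, if the EOQ is below the tier, at the tier's minimum quantity.
EOQ at $128.00 = 646.5 (feasible in tier 1): TC = 65,500×$128.00 + (65,500/646.5)×98 + (646.5/2)×0.24×$128.00 = $8,403,859.09.
EOQ at $120.90 = 665.2 < 980, so use break Q=980: TC = 65,500×$120.90 + (65,500/980.0)×98 + (980.0/2)×0.24×$120.90 = $7,939,717.84.
EOQ at $102.80 = 721.4 < 1200, so use break Q=1200: TC = 65,500×$102.80 + (65,500/1200.0)×98 + (1200.0/2)×0.24×$102.80 = $6,753,552.37.
Lowest total cost is $6,753,552.37 at Q = 1200.0.

Q* ≈ 1,200 filters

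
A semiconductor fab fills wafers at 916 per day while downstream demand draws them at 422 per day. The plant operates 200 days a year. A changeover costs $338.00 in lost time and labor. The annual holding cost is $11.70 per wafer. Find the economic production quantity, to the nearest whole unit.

Annual demand D = 422 × 200 = 84,400.
Production build-up factor (1 − d/p) = 1 − 422/916 = 0.5393.
Q* = √(2DS / (H(1 − d/p))) = √(2 × 84,400 × 338 / (11.7 × 0.5393)).
= √(57,054,400 / 6.3098) ≈ 3007.017.

Q* ≈ 3,007 wafers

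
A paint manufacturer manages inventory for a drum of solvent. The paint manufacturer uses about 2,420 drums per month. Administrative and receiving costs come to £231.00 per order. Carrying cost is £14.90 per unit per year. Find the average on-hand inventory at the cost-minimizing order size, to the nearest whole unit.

Annual demand D = 2,420 × 12 = 29,040.
EOQ = √(2DS/H) = √(2 × 29,040 × 231 / 14.9) ≈ 948.91.
Average inventory = Q*/2 ≈ 948.91 / 2 = 474.456.

Average inventory ≈ 474 drums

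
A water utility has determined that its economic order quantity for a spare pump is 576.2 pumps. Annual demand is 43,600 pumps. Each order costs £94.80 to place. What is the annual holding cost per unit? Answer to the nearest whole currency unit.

H ≈ £25

Squaring Q* = √(2DS/H) gives Q*² = 2DS/H.
From Q* = √(2DS/H): H = 2DS / Q*² = 2 × 43,600 × 94.8 / 576.2² = 24.8988.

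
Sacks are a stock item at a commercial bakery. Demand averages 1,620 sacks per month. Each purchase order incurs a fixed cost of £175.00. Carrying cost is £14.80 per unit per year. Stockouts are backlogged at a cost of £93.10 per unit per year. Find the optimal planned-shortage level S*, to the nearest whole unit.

Annual demand D = 1,620 × 12 = 19,440.
With planned backorders, Q* = √(2DS/H) · √((H+B)/B).
√(2DS/H) = √(2 × 19,440 × 175 / 14.8) = 678.034.
√((H+B)/B) = √((14.8+93.1)/93.1) = 1.0766.
Q* ≈ 729.940.
S* = Q* · H/(H+B) = 729.940 × 14.8/107.9 ≈ 100.122.

S* ≈ 100 sacks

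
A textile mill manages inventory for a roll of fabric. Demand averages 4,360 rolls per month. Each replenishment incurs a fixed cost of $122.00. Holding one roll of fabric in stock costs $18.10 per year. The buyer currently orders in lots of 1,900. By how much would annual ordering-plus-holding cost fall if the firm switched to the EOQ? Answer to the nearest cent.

Annual demand D = 4,360 × 12 = 52,320.
EOQ = √(2DS/H) = √(2 × 52,320 × 122 / 18.1) ≈ 839.83.
Cost at Q* = (D/Q*)S + (Q*/2)H = √(2DSH) ≈ $15,200.86.
Cost at Q = 1,900: (52,320/1,900)×122 + (1,900/2)×18.1 = $3,359.49 + $17,195.00 = $20,554.49.
Excess = $20,554.49 − $15,200.86 = $5,353.64.

Extra cost ≈ $5,353.64 per year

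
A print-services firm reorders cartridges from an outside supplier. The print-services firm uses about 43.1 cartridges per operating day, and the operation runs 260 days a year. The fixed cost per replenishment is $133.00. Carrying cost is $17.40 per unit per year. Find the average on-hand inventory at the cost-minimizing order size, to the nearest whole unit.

Average inventory ≈ 207 cartridges

Annual demand D = 43.1 × 260 = 11,206.
EOQ = √(2DS/H) = √(2 × 11,206 × 133 / 17.4) ≈ 413.90.
Average inventory = Q*/2 ≈ 413.90 / 2 = 206.948.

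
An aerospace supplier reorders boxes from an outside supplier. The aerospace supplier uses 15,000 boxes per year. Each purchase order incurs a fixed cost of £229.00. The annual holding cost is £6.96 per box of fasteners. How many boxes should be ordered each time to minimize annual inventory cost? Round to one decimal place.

Q* ≈ 993.5 boxes

EOQ = √(2DS / H) = √(2 × 15,000 × 229 / 6.96).
= √(6,870,000 / 6.96) = √987,068.9655 ≈ 993.513.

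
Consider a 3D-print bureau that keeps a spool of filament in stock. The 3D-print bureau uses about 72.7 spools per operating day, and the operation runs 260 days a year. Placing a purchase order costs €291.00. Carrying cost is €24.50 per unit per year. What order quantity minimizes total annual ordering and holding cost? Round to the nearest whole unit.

Annual demand D = 72.7 × 260 = 18,902.
EOQ = √(2DS / H) = √(2 × 18,902 × 291 / 24.5).
= √(11,000,964 / 24.5) = √449,018.9388 ≈ 670.089.

Q* ≈ 670 spools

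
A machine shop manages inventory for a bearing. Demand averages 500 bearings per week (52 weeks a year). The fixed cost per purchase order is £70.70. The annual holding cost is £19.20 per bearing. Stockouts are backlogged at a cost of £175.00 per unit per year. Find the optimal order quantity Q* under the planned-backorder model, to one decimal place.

Annual demand D = 500 × 52 = 26,000.
With planned backorders, Q* = √(2DS/H) · √((H+B)/B).
√(2DS/H) = √(2 × 26,000 × 70.7 / 19.2) = 437.583.
√((H+B)/B) = √((19.2+175)/175) = 1.0534.
Q* ≈ 460.963.

Q* ≈ 461.0 bearings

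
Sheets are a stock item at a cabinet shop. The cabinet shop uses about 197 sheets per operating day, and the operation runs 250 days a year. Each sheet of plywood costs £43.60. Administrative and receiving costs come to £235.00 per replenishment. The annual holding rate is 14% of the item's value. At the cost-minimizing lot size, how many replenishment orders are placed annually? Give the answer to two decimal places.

N ≈ 25.29 orders per year

Annual demand D = 197 × 250 = 49,250.
Holding cost H = 0.14 × £43.60 = £6.1040 per unit per year.
EOQ = √(2DS/H) = √(2 × 49,250 × 235 / 6.104) ≈ 1947.35.
Orders per year = D / Q* = 49,250 / 1947.35 ≈ 25.291.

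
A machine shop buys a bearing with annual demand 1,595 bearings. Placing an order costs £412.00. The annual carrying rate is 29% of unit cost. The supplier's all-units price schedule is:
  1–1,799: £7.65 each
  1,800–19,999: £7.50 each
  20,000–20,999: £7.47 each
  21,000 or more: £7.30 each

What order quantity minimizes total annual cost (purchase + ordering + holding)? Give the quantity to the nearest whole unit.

Q* ≈ 770 bearings

Holding cost per unit per year at price C is H = 0.29·C.
Candidates are each tier's EOQ (if it falls in that tier) and each price-break quantity.
EOQ at £7.65 = 769.7 (feasible in tier 1): TC = 1,595×£7.65 + (1,595/769.7)×412 + (769.7/2)×0.29×£7.65 = £13,909.30.
EOQ at £7.50 = 777.3 < 1800, so use break Q=1800: TC = 1,595×£7.50 + (1,595/1800.0)×412 + (1800.0/2)×0.29×£7.50 = £14,285.08.
EOQ at £7.47 = 778.9 < 20000, so use break Q=20000: TC = 1,595×£7.47 + (1,595/20000.0)×412 + (20000.0/2)×0.29×£7.47 = £33,610.51.
EOQ at £7.30 = 787.9 < 21000, so use break Q=21000: TC = 1,595×£7.30 + (1,595/21000.0)×412 + (21000.0/2)×0.29×£7.30 = £33,903.29.
Lowest total cost is £13,909.30 at Q = 769.7.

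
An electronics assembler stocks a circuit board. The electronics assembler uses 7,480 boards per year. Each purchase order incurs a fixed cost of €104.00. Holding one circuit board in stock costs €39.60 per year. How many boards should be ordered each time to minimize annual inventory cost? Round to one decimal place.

EOQ = √(2DS / H) = √(2 × 7,480 × 104 / 39.6).
= √(1,555,840 / 39.6) = √39,288.8889 ≈ 198.214.

Q* ≈ 198.2 boards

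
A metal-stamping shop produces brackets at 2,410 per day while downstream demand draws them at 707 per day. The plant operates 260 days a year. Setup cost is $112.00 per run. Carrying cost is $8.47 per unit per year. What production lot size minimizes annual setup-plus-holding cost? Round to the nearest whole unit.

Q* ≈ 2,623 brackets

Annual demand D = 707 × 260 = 183,820.
Production build-up factor (1 − d/p) = 1 − 707/2,410 = 0.7066.
Q* = √(2DS / (H(1 − d/p))) = √(2 × 183,820 × 112 / (8.47 × 0.7066)).
= √(41,175,680 / 5.9852) ≈ 2622.889.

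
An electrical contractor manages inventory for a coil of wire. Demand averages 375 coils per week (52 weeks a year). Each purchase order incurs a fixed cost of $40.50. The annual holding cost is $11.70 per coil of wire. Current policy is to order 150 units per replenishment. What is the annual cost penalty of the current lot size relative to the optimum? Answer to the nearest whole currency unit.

Extra cost ≈ $1,844 per year

Annual demand D = 375 × 52 = 19,500.
EOQ = √(2DS/H) = √(2 × 19,500 × 40.5 / 11.7) ≈ 367.42.
Cost at Q* = (D/Q*)S + (Q*/2)H = √(2DSH) ≈ $4,298.85.
Cost at Q = 150: (19,500/150)×40.5 + (150/2)×11.7 = $5,265.00 + $877.50 = $6,142.50.
Excess = $6,142.50 − $4,298.85 = $1,843.65.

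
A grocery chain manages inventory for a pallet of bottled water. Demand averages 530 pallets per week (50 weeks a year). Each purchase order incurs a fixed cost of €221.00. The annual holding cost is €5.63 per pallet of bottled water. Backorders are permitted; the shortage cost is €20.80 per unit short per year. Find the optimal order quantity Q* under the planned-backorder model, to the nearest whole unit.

Q* ≈ 1,626 pallets

Annual demand D = 530 × 50 = 26,500.
With planned backorders, Q* = √(2DS/H) · √((H+B)/B).
√(2DS/H) = √(2 × 26,500 × 221 / 5.63) = 1442.381.
√((H+B)/B) = √((5.63+20.8)/20.8) = 1.1272.
Q* ≈ 1625.911.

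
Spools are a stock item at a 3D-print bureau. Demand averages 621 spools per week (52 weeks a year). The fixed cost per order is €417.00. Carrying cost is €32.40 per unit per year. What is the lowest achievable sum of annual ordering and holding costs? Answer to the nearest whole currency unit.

TC* ≈ €29,539

Annual demand D = 621 × 52 = 32,292.
Q* = √(2DS/H) = √(2 × 32,292 × 417 / 32.4) ≈ 911.71.
At the optimum the two cost components are equal, so total cost = 2·(Q*/2)H = Q*·H.
Minimum total = √(2DSH) = √(2 × 32,292 × 417 × 32.4) ≈ 29539.491.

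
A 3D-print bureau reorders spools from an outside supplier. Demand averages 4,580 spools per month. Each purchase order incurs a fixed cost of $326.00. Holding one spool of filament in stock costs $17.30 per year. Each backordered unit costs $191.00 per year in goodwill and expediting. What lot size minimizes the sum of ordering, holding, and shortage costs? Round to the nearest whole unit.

Annual demand D = 4,580 × 12 = 54,960.
With planned backorders, Q* = √(2DS/H) · √((H+B)/B).
√(2DS/H) = √(2 × 54,960 × 326 / 17.3) = 1439.210.
√((H+B)/B) = √((17.3+191)/191) = 1.0443.
Q* ≈ 1502.976.

Q* ≈ 1,503 spools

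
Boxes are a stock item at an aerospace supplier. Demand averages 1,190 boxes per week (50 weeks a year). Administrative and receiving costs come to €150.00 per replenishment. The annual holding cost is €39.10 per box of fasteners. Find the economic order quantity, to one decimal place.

Annual demand D = 1,190 × 50 = 59,500.
EOQ = √(2DS / H) = √(2 × 59,500 × 150 / 39.1).
= √(17,850,000 / 39.1) = √456,521.7391 ≈ 675.664.

Q* ≈ 675.7 boxes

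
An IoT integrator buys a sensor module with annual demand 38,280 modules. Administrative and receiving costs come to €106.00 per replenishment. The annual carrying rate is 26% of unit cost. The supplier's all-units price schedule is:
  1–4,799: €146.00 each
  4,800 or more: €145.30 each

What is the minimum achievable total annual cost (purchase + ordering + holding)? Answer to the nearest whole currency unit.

Holding cost per unit per year at price C is H = 0.26·C.
Candidates are each tier's EOQ (if it falls in that tier) and each price-break quantity.
EOQ at €146.00 = 462.4 (feasible in tier 1): TC = 38,280×€146.00 + (38,280/462.4)×106 + (462.4/2)×0.26×€146.00 = €5,606,431.61.
EOQ at €145.30 = 463.5 < 4800, so use break Q=4800: TC = 38,280×€145.30 + (38,280/4800.0)×106 + (4800.0/2)×0.26×€145.30 = €5,653,596.55.
Lowest total cost among the candidates is at Q = 462.4.

TC* ≈ €5,606,432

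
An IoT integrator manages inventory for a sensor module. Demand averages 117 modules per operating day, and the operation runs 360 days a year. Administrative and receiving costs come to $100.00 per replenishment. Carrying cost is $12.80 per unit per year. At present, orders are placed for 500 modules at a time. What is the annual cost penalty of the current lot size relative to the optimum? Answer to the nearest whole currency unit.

Extra cost ≈ $1,240 per year

Annual demand D = 117 × 360 = 42,120.
EOQ = √(2DS/H) = √(2 × 42,120 × 100 / 12.8) ≈ 811.25.
Cost at Q* = (D/Q*)S + (Q*/2)H = √(2DSH) ≈ $10,383.99.
Cost at Q = 500: (42,120/500)×100 + (500/2)×12.8 = $8,424.00 + $3,200.00 = $11,624.00.
Excess = $11,624.00 − $10,383.99 = $1,240.01.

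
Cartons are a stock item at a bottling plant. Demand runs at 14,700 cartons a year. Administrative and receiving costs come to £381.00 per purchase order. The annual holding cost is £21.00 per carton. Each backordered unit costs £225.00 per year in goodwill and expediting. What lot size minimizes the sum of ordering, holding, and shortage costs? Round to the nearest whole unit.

With planned backorders, Q* = √(2DS/H) · √((H+B)/B).
√(2DS/H) = √(2 × 14,700 × 381 / 21) = 730.342.
√((H+B)/B) = √((21+225)/225) = 1.0456.
Q* ≈ 763.665.

Q* ≈ 764 cartons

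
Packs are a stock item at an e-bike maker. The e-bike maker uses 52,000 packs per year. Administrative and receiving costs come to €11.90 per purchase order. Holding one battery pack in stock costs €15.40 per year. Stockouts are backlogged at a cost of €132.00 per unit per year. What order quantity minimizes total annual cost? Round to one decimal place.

Q* ≈ 299.6 packs

With planned backorders, Q* = √(2DS/H) · √((H+B)/B).
√(2DS/H) = √(2 × 52,000 × 11.9 / 15.4) = 283.485.
√((H+B)/B) = √((15.4+132)/132) = 1.0567.
Q* ≈ 299.565.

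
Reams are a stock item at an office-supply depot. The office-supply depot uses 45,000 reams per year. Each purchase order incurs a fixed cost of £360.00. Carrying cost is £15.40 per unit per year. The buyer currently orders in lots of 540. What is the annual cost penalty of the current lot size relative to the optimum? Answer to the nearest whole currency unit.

Extra cost ≈ £11,821 per year

EOQ = √(2DS/H) = √(2 × 45,000 × 360 / 15.4) ≈ 1450.48.
Cost at Q* = (D/Q*)S + (Q*/2)H = √(2DSH) ≈ £22,337.41.
Cost at Q = 540: (45,000/540)×360 + (540/2)×15.4 = £30,000.00 + £4,158.00 = £34,158.00.
Excess = £34,158.00 − £22,337.41 = £11,820.59.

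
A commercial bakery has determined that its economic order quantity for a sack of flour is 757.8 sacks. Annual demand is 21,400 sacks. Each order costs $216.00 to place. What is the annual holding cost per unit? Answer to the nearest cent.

H ≈ $16.10

The basic EOQ model gives Q* = √(2DS/H); rearrange for the unknown.
From Q* = √(2DS/H): H = 2DS / Q*² = 2 × 21,400 × 216 / 757.8² = 16.0986.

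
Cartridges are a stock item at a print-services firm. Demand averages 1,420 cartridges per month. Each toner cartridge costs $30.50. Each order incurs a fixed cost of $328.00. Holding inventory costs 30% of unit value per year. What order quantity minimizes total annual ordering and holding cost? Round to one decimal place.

Annual demand D = 1,420 × 12 = 17,040.
Holding cost H = 0.30 × $30.50 = $9.1500 per unit per year.
EOQ = √(2DS / H) = √(2 × 17,040 × 328 / 9.15).
= √(11,178,240 / 9.15) = √1,221,665.5738 ≈ 1105.290.

Q* ≈ 1,105.3 cartridges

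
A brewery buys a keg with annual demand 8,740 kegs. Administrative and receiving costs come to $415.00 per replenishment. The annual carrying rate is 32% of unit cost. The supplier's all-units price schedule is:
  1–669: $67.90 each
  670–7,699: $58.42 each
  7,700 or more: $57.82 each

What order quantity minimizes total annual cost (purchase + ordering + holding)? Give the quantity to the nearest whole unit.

Holding cost per unit per year at price C is H = 0.32·C.
Candidates are each tier's EOQ (if it falls in that tier) and each price-break quantity.
EOQ at $67.90 = 577.8 (feasible in tier 1): TC = 8,740×$67.90 + (8,740/577.8)×415 + (577.8/2)×0.32×$67.90 = $606,000.65.
EOQ at $58.42 = 622.9 < 670, so use break Q=670: TC = 8,740×$58.42 + (8,740/670.0)×415 + (670.0/2)×0.32×$58.42 = $522,267.01.
EOQ at $57.82 = 626.2 < 7700, so use break Q=7700: TC = 8,740×$57.82 + (8,740/7700.0)×415 + (7700.0/2)×0.32×$57.82 = $577,052.09.
Lowest total cost is $522,267.01 at Q = 670.0.

Q* ≈ 670 kegs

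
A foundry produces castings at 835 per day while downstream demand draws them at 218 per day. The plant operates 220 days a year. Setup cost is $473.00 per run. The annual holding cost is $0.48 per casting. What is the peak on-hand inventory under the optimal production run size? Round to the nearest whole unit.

Annual demand D = 218 × 220 = 47,960.
Production build-up factor (1 − d/p) = 1 − 218/835 = 0.7389.
Q* = √(2DS / (H(1 − d/p))) = √(2 × 47,960 × 473 / (0.48 × 0.7389)).
= √(45,370,160 / 0.3547) ≈ 11310.067.
Maximum inventory = Q*(1 − d/p) = 11310.067 × 0.7389 ≈ 8357.259.

I_max ≈ 8,357 castings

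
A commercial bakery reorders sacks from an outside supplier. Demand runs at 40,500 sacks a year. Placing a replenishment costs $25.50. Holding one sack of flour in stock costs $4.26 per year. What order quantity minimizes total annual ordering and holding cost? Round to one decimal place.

EOQ = √(2DS / H) = √(2 × 40,500 × 25.5 / 4.26).
= √(2,065,500 / 4.26) = √484,859.1549 ≈ 696.318.

Q* ≈ 696.3 sacks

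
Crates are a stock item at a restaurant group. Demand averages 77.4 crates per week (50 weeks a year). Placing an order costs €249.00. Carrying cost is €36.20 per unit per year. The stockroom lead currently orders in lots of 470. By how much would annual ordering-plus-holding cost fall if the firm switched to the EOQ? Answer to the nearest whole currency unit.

Extra cost ≈ €2,205 per year

Annual demand D = 77.4 × 50 = 3,870.
EOQ = √(2DS/H) = √(2 × 3,870 × 249 / 36.2) ≈ 230.74.
Cost at Q* = (D/Q*)S + (Q*/2)H = √(2DSH) ≈ €8,352.65.
Cost at Q = 470: (3,870/470)×249 + (470/2)×36.2 = €2,050.28 + €8,507.00 = €10,557.28.
Excess = €10,557.28 − €8,352.65 = €2,204.62.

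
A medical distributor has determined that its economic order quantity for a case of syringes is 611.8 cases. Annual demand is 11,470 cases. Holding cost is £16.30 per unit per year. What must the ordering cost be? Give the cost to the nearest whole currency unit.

Squaring Q* = √(2DS/H) gives Q*² = 2DS/H.
From Q* = √(2DS/H): S = Q*²H / (2D) = 611.8² × 16.3 / (2 × 11,470) = 265.9580.

S ≈ £266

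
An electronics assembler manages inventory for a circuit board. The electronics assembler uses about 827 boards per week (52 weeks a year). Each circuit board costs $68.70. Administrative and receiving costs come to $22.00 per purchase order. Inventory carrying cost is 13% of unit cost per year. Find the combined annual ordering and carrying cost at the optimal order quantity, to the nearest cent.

Annual demand D = 827 × 52 = 43,004.
Holding cost H = 0.13 × $68.70 = $8.9310 per unit per year.
The optimal lot size = √(2DS/H) = √(2 × 43,004 × 22 / 8.931) ≈ 460.29.
At Q*, ordering cost (D/Q*)S equals holding cost (Q*/2)H, each = √(DSH/2).
Minimum total = √(2DSH) = √(2 × 43,004 × 22 × 8.931) ≈ 4110.842.

TC* ≈ $4,110.84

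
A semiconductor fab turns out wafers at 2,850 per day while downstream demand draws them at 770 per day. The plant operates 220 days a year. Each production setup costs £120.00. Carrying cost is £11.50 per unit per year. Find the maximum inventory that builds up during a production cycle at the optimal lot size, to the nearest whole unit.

Annual demand D = 770 × 220 = 169,400.
Production build-up factor (1 − d/p) = 1 − 770/2,850 = 0.7298.
Q* = √(2DS / (H(1 − d/p))) = √(2 × 169,400 × 120 / (11.5 × 0.7298)).
= √(40,656,000 / 8.393) ≈ 2200.920.
Maximum inventory = Q*(1 − d/p) = 2200.920 × 0.7298 ≈ 1606.285.

I_max ≈ 1,606 wafers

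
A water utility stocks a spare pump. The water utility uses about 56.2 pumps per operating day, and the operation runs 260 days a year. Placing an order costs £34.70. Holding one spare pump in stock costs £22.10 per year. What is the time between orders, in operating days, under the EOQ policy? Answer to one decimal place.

T ≈ 3.8 days

Annual demand D = 56.2 × 260 = 14,612.
Q* = √(2DS/H) = √(2 × 14,612 × 34.7 / 22.1) ≈ 214.21.
Cycle time = Q*/D × 260 = 214.21 / 14,612 × 260 ≈ 3.812 days.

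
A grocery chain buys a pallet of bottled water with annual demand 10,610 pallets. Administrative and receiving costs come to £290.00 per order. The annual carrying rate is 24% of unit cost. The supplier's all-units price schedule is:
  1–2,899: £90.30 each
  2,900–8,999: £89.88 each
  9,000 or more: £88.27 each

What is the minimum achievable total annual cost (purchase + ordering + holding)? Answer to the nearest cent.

TC* ≈ £969,631.38

Holding cost per unit per year at price C is H = 0.24·C.
Candidates are each tier's EOQ (if it falls in that tier) and each price-break quantity.
EOQ at £90.30 = 532.9 (feasible in tier 1): TC = 10,610×£90.30 + (10,610/532.9)×290 + (532.9/2)×0.24×£90.30 = £969,631.38.
EOQ at £89.88 = 534.1 < 2900, so use break Q=2900: TC = 10,610×£89.88 + (10,610/2900.0)×290 + (2900.0/2)×0.24×£89.88 = £985,966.04.
EOQ at £88.27 = 539.0 < 9000, so use break Q=9000: TC = 10,610×£88.27 + (10,610/9000.0)×290 + (9000.0/2)×0.24×£88.27 = £1,032,218.18.
Lowest total cost among the candidates is at Q = 532.9.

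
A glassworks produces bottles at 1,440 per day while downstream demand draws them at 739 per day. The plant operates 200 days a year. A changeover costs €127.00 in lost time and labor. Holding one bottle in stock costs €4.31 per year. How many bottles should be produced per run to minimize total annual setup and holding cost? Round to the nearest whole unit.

Annual demand D = 739 × 200 = 147,800.
Production build-up factor (1 − d/p) = 1 − 739/1,440 = 0.4868.
Q* = √(2DS / (H(1 − d/p))) = √(2 × 147,800 × 127 / (4.31 × 0.4868)).
= √(37,541,200 / 2.0981) ≈ 4229.974.

Q* ≈ 4,230 bottles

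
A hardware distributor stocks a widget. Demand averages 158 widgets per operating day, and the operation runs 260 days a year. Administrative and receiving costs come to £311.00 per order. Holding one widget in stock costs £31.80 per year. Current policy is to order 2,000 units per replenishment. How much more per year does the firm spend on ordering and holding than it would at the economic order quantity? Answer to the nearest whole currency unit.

Extra cost ≈ £9,683 per year

Annual demand D = 158 × 260 = 41,080.
EOQ = √(2DS/H) = √(2 × 41,080 × 311 / 31.8) ≈ 896.39.
Cost at Q* = (D/Q*)S + (Q*/2)H = √(2DSH) ≈ £28,505.19.
Cost at Q = 2,000: (41,080/2,000)×311 + (2,000/2)×31.8 = £6,387.94 + £31,800.00 = £38,187.94.
Excess = £38,187.94 − £28,505.19 = £9,682.75.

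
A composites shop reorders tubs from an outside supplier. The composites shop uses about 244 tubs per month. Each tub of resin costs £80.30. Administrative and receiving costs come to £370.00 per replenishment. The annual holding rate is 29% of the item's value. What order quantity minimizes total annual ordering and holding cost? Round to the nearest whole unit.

Annual demand D = 244 × 12 = 2,928.
Holding cost H = 0.29 × £80.30 = £23.2870 per unit per year.
EOQ = √(2DS / H) = √(2 × 2,928 × 370 / 23.287).
= √(2,166,720 / 23.287) = √93,044.1877 ≈ 305.031.

Q* ≈ 305 tubs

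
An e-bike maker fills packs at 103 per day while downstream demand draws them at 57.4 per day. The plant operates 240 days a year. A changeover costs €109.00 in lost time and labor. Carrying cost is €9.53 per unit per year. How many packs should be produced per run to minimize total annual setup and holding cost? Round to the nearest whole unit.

Annual demand D = 57.4 × 240 = 13,776.
Production build-up factor (1 − d/p) = 1 − 57.4/103 = 0.4427.
Q* = √(2DS / (H(1 − d/p))) = √(2 × 13,776 × 109 / (9.53 × 0.4427)).
= √(3,003,168 / 4.2191) ≈ 843.683.

Q* ≈ 844 packs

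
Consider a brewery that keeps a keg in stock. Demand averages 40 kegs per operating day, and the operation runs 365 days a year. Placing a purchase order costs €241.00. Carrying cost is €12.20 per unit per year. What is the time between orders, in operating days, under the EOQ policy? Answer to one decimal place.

T ≈ 19.0 days

Annual demand D = 40 × 365 = 14,600.
Q* = √(2DS/H) = √(2 × 14,600 × 241 / 12.2) ≈ 759.49.
Cycle time = Q*/D × 365 = 759.49 / 14,600 × 365 ≈ 18.987 days.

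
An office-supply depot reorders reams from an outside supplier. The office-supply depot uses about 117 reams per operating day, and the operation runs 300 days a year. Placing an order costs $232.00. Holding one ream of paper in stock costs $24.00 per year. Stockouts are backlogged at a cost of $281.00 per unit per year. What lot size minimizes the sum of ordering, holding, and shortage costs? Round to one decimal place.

Annual demand D = 117 × 300 = 35,100.
With planned backorders, Q* = √(2DS/H) · √((H+B)/B).
√(2DS/H) = √(2 × 35,100 × 232 / 24) = 823.772.
√((H+B)/B) = √((24+281)/281) = 1.0418.
Q* ≈ 858.230.

Q* ≈ 858.2 reams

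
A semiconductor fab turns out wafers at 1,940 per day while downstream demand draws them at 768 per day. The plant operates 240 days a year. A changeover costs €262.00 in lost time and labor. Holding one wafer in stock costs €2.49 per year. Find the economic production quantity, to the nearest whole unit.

Annual demand D = 768 × 240 = 184,320.
Production build-up factor (1 − d/p) = 1 − 768/1,940 = 0.6041.
Q* = √(2DS / (H(1 − d/p))) = √(2 × 184,320 × 262 / (2.49 × 0.6041)).
= √(96,583,680 / 1.5043) ≈ 8012.891.

Q* ≈ 8,013 wafers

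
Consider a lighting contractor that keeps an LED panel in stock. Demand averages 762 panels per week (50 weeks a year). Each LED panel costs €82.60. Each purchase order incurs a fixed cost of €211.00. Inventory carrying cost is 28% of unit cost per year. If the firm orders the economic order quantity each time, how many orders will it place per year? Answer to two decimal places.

N ≈ 45.70 orders per year

Annual demand D = 762 × 50 = 38,100.
Holding cost H = 0.28 × €82.60 = €23.1280 per unit per year.
EOQ = √(2DS/H) = √(2 × 38,100 × 211 / 23.128) ≈ 833.78.
Orders per year = D / Q* = 38,100 / 833.78 ≈ 45.696.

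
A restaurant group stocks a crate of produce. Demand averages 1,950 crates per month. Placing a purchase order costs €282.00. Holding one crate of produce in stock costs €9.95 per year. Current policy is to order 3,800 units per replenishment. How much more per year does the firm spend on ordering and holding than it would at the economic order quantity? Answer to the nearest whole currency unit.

Annual demand D = 1,950 × 12 = 23,400.
EOQ = √(2DS/H) = √(2 × 23,400 × 282 / 9.95) ≈ 1151.69.
Cost at Q* = (D/Q*)S + (Q*/2)H = √(2DSH) ≈ €11,459.32.
Cost at Q = 3,800: (23,400/3,800)×282 + (3,800/2)×9.95 = €1,736.53 + €18,905.00 = €20,641.53.
Excess = €20,641.53 − €11,459.32 = €9,182.20.

Extra cost ≈ €9,182 per year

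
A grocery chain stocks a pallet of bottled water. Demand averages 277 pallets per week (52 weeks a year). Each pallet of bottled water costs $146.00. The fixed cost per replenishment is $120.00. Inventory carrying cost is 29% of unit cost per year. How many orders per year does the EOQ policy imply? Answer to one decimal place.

Annual demand D = 277 × 52 = 14,404.
Holding cost H = 0.29 × $146.00 = $42.3400 per unit per year.
EOQ = √(2DS/H) = √(2 × 14,404 × 120 / 42.34) ≈ 285.74.
Orders per year = D / Q* = 14,404 / 285.74 ≈ 50.409.

N ≈ 50.4 orders per year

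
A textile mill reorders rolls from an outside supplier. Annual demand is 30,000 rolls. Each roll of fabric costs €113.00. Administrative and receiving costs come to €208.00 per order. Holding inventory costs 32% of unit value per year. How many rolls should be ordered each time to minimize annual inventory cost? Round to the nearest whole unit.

Holding cost H = 0.32 × €113.00 = €36.1600 per unit per year.
EOQ = √(2DS / H) = √(2 × 30,000 × 208 / 36.16).
= √(12,480,000 / 36.16) = √345,132.7434 ≈ 587.480.

Q* ≈ 587 rolls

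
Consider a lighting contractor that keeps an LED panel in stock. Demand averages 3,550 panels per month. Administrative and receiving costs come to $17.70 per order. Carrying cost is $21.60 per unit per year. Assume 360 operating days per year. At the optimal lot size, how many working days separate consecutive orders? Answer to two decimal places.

Annual demand D = 3,550 × 12 = 42,600.
Q* = √(2DS/H) = √(2 × 42,600 × 17.7 / 21.6) ≈ 264.23.
Cycle time = Q*/D × 360 = 264.23 / 42,600 × 360 ≈ 2.233 days.

T ≈ 2.23 days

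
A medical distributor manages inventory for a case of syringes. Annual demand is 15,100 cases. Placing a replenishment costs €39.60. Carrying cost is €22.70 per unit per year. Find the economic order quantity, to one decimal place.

EOQ = √(2DS / H) = √(2 × 15,100 × 39.6 / 22.7).
= √(1,195,920 / 22.7) = √52,683.7004 ≈ 229.529.

Q* ≈ 229.5 cases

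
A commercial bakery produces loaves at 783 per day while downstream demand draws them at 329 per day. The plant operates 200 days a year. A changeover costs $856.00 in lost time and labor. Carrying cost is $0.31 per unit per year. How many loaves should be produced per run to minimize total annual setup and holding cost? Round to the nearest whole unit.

Q* ≈ 25,034 loaves

Annual demand D = 329 × 200 = 65,800.
Production build-up factor (1 − d/p) = 1 − 329/783 = 0.5798.
Q* = √(2DS / (H(1 − d/p))) = √(2 × 65,800 × 856 / (0.31 × 0.5798)).
= √(112,649,600 / 0.1797) ≈ 25034.385.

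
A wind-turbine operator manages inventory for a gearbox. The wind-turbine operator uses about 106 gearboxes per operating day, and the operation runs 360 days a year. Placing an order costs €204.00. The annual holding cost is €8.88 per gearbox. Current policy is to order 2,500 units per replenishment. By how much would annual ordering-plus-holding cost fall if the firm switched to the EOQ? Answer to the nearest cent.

Extra cost ≈ €2,455.66 per year

Annual demand D = 106 × 360 = 38,160.
EOQ = √(2DS/H) = √(2 × 38,160 × 204 / 8.88) ≈ 1324.12.
Cost at Q* = (D/Q*)S + (Q*/2)H = √(2DSH) ≈ €11,758.20.
Cost at Q = 2,500: (38,160/2,500)×204 + (2,500/2)×8.88 = €3,113.86 + €11,100.00 = €14,213.86.
Excess = €14,213.86 − €11,758.20 = €2,455.66.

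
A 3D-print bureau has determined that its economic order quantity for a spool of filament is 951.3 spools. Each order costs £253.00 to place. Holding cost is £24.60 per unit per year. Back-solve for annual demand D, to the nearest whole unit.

Invert the EOQ relation Q*² = 2DS/H.
From Q* = √(2DS/H): D = Q*²H / (2S) = 951.3² × 24.6 / (2 × 253) = 43996.647.

D ≈ 43,997 spools per year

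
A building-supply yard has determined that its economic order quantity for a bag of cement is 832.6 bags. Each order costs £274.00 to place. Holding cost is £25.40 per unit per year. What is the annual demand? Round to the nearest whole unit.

D ≈ 32,131 bags per year

Invert the EOQ relation Q*² = 2DS/H.
From Q* = √(2DS/H): D = Q*²H / (2S) = 832.6² × 25.4 / (2 × 274) = 32131.128.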